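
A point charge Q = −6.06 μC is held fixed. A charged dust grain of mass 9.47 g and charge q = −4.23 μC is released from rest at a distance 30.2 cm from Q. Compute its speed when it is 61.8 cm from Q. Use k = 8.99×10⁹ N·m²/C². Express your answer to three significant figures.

9.08 m/s

Only the electrostatic force acts, so mechanical energy is conserved: ½mv² = U₁ − U₂ = kQq(1/r₁ − 1/r₂).
U₁ − U₂ = (8.99×10⁹ N·m²/C²)(-6.06×10⁻⁶ C)(-4.23×10⁻⁶ C)(1/0.302 − 1/0.618) = 0.390 J.
v = √(2·0.390/9.47×10⁻³) = 9.08 m/s.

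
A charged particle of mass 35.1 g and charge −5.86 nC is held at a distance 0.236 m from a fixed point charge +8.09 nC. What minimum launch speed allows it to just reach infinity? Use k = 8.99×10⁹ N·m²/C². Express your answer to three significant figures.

0.0101 m/s

To just escape, total mechanical energy must reach zero at infinity: ½mv²_min + U = 0, so ½mv²_min = −U = |kQq|/r.
|U| = |kQq|/r = (8.99×10⁹ N·m²/C²)(8.09×10⁻⁹)(5.86×10⁻⁹)/(0.236) = 1.81×10⁻⁶ J.
v_min = √(2|U|/m) = √(2·1.81×10⁻⁶/0.0351) = 0.0101 m/s.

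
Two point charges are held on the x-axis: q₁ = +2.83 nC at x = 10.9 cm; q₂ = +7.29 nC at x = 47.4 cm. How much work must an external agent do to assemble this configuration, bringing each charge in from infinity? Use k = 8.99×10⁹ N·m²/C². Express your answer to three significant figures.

5.08×10⁻⁷ J

The assembly work is the sum of pairwise potential energies, U = Σ_{i<j} kqᵢqⱼ/rᵢⱼ.
Pair separations: r₁₂ = 0.365 m.
U = (5.08×10⁻⁷) = 5.08×10⁻⁷ J.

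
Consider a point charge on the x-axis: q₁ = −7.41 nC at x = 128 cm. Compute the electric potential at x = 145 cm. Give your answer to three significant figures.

The total potential is the scalar sum of each charge's contribution, V = Σ kqᵢ/rᵢ.
V = k[(-7.41×10⁻⁹)/(0.170)] = -392 V.

-392 V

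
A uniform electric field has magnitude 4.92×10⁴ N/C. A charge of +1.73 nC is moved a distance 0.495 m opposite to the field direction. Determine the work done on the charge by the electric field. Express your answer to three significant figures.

The potential change for a displacement 0.495 m opposite to the field direction is ΔV = +Ed = 2.44×10⁴ V.
W_field = −qΔV = -4.21×10⁻⁵ J.

-4.21×10⁻⁵ J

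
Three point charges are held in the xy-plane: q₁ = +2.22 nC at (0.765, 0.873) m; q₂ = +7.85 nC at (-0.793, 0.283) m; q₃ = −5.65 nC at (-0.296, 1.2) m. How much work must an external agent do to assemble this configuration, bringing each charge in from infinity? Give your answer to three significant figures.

The work to assemble the configuration equals its total potential energy, U = Σ kqᵢqⱼ/rᵢⱼ over all pairs.
Pair separations: r₁₂ = 1.67 m, r₁₃ = 1.11 m, r₂₃ = 1.04 m.
U = (9.40×10⁻⁸) + (-1.02×10⁻⁷) + (-3.82×10⁻⁷) = -3.90×10⁻⁷ J.

-3.90×10⁻⁷ J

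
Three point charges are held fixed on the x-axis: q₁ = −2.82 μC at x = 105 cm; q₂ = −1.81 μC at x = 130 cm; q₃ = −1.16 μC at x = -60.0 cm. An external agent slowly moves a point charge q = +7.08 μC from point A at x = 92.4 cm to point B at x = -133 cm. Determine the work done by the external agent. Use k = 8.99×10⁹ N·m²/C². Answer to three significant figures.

1.56 J

For quasistatic motion the external work equals the change in potential energy: W_ext = qΔV = q(V_B − V_A).
At A: distances to the source charges are 0.126 m, 0.376 m, 1.52 m; V_A = Σ kqᵢ/rᵢ = -2.51×10⁵ V.
At B: distances to the source charges are 2.38 m, 2.63 m, 0.730 m; V_B = Σ kqᵢ/rᵢ = -3.11×10⁴ V.
ΔV = V_B − V_A = 2.20×10⁵ V.
W_ext = qΔV = (7.08×10⁻⁶ C)(2.20×10⁵ V) = 1.56 J.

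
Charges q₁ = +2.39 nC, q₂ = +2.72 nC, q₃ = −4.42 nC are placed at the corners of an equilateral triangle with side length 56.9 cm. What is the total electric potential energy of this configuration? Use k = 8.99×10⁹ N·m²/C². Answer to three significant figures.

-2.54×10⁻⁷ J

The assembly work is the sum of pairwise potential energies, U = Σ_{i<j} kqᵢqⱼ/rᵢⱼ.
All three pair separations equal the side length, 0.569 m.
U = (1.03×10⁻⁷) + (-1.67×10⁻⁷) + (-1.90×10⁻⁷) = -2.54×10⁻⁷ J.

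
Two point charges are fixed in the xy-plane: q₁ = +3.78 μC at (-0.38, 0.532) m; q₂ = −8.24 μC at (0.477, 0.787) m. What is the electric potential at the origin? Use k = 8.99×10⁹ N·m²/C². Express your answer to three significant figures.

Electric potential is a scalar, so the contributions from each charge add algebraically: V = Σ kqᵢ/rᵢ.
Distances from the field point to each charge: r₁ = 0.654 m, r₂ = 0.920 m.
V = k[(3.78×10⁻⁶)/(0.654) + (-8.24×10⁻⁶)/(0.920)] = -2.85×10⁴ V.

-2.85×10⁴ V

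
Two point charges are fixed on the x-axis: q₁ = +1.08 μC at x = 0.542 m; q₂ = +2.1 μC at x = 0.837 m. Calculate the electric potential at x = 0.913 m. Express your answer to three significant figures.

The total potential is the scalar sum of each charge's contribution, V = Σ kqᵢ/rᵢ.
Distances from the field point to each charge: r₁ = 0.371 m, r₂ = 0.0760 m.
V = k[(1.08×10⁻⁶)/(0.371) + (2.10×10⁻⁶)/(0.0760)] = 2.75×10⁵ V.

2.75×10⁵ V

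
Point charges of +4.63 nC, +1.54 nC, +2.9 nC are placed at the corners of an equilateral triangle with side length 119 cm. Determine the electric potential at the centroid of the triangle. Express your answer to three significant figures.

119 V

The total potential is the scalar sum of each charge's contribution, V = Σ kqᵢ/rᵢ.
The distance from each vertex to the centroid is a/√3 = 0.687 m.
V = k[(4.63×10⁻⁹)/(0.687) + (1.54×10⁻⁹)/(0.687) + (2.90×10⁻⁹)/(0.687)] = 119 V.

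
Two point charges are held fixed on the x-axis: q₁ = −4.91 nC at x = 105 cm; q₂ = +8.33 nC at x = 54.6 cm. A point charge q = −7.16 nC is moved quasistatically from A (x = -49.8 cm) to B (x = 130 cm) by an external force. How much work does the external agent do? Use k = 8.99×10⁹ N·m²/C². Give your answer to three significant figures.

8.62×10⁻⁷ J

For quasistatic motion the external work equals the change in potential energy: W_ext = qΔV = q(V_B − V_A).
At A: distances to the source charges are 1.55 m, 1.04 m; V_A = Σ kqᵢ/rᵢ = 43.2 V.
At B: distances to the source charges are 0.250 m, 0.754 m; V_B = Σ kqᵢ/rᵢ = -77.2 V.
ΔV = V_B − V_A = -120 V.
W_ext = qΔV = (-7.16×10⁻⁹ C)(-120 V) = 8.62×10⁻⁷ J.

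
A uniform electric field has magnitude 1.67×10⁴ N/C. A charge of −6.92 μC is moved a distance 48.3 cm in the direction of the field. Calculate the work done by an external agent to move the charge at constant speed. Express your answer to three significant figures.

The potential change for a displacement 48.3 cm in the direction of the field is ΔV = −Ed = -8070 V.
W_ext = qΔV = 0.0558 J.

0.0558 J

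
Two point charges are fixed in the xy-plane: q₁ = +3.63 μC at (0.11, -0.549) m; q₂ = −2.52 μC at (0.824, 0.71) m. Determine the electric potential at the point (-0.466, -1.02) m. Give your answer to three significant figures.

3.34×10⁴ V

Electric potential is a scalar, so the contributions from each charge add algebraically: V = Σ kqᵢ/rᵢ.
Distances from the field point to each charge: r₁ = 0.744 m, r₂ = 2.16 m.
V = k[(3.63×10⁻⁶)/(0.744) + (-2.52×10⁻⁶)/(2.16)] = 3.34×10⁴ V.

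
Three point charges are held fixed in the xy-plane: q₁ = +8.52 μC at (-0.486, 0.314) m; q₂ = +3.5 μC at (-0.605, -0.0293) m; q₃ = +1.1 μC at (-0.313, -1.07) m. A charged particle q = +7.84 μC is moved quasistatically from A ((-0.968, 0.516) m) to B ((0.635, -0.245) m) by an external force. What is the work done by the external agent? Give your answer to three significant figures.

-0.834 J

For quasistatic motion the external work equals the change in potential energy: W_ext = qΔV = q(V_B − V_A).
At A: distances to the source charges are 0.523 m, 0.655 m, 1.72 m; V_A = Σ kqᵢ/rᵢ = 2.00×10⁵ V.
At B: distances to the source charges are 1.25 m, 1.26 m, 1.26 m; V_B = Σ kqᵢ/rᵢ = 9.40×10⁴ V.
ΔV = V_B − V_A = -1.06×10⁵ V.
W_ext = qΔV = (7.84×10⁻⁶ C)(-1.06×10⁵ V) = -0.834 J.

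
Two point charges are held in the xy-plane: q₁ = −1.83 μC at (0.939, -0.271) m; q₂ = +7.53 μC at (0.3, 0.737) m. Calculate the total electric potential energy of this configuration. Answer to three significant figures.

-0.104 J

The assembly work is the sum of pairwise potential energies, U = Σ_{i<j} kqᵢqⱼ/rᵢⱼ.
Pair separations: r₁₂ = 1.19 m.
U = (-0.104) = -0.104 J.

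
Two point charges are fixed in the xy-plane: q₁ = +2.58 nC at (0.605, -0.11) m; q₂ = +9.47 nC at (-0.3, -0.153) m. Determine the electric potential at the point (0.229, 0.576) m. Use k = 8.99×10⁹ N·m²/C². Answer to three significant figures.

124 V

The total potential is the scalar sum of each charge's contribution, V = Σ kqᵢ/rᵢ.
Distances from the field point to each charge: r₁ = 0.782 m, r₂ = 0.901 m.
V = k[(2.58×10⁻⁹)/(0.782) + (9.47×10⁻⁹)/(0.901)] = 124 V.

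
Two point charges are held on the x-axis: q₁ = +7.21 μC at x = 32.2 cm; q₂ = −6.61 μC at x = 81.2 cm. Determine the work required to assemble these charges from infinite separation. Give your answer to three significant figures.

-0.874 J

The assembly work is the sum of pairwise potential energies, U = Σ_{i<j} kqᵢqⱼ/rᵢⱼ.
Pair separations: r₁₂ = 0.490 m.
U = (-0.874) = -0.874 J.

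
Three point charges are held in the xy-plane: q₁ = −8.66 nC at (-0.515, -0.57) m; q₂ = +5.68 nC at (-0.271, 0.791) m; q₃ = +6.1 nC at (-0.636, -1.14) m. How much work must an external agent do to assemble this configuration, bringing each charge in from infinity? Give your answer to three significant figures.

-9.76×10⁻⁷ J

The work to assemble the configuration equals its total potential energy, U = Σ kqᵢqⱼ/rᵢⱼ over all pairs.
Pair separations: r₁₂ = 1.38 m, r₁₃ = 0.583 m, r₂₃ = 1.97 m.
U = (-3.20×10⁻⁷) + (-8.15×10⁻⁷) + (1.59×10⁻⁷) = -9.76×10⁻⁷ J.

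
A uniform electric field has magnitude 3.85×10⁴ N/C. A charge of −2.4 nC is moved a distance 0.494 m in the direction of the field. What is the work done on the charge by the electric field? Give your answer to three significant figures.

The potential change for a displacement 0.494 m in the direction of the field is ΔV = −Ed = -1.90×10⁴ V.
W_field = −qΔV = -4.56×10⁻⁵ J.

-4.56×10⁻⁵ J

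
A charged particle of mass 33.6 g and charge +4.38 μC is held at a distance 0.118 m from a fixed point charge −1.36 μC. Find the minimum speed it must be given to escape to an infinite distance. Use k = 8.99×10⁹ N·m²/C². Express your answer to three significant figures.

5.20 m/s

To just escape, total mechanical energy must reach zero at infinity: ½mv²_min + U = 0, so ½mv²_min = −U = |kQq|/r.
|U| = |kQq|/r = (8.99×10⁹ N·m²/C²)(1.36×10⁻⁶)(4.38×10⁻⁶)/(0.118) = 0.454 J.
v_min = √(2|U|/m) = √(2·0.454/0.0336) = 5.20 m/s.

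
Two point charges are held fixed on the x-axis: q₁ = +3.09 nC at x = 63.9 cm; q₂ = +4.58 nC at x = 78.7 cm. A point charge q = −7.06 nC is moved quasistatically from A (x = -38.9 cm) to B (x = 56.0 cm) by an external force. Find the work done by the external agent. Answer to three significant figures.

-3.33×10⁻⁶ J

For quasistatic motion the external work equals the change in potential energy: W_ext = qΔV = q(V_B − V_A).
At A: distances to the source charges are 1.03 m, 1.18 m; V_A = Σ kqᵢ/rᵢ = 62.0 V.
At B: distances to the source charges are 0.0790 m, 0.227 m; V_B = Σ kqᵢ/rᵢ = 533 V.
ΔV = V_B − V_A = 471 V.
W_ext = qΔV = (-7.06×10⁻⁹ C)(471 V) = -3.33×10⁻⁶ J.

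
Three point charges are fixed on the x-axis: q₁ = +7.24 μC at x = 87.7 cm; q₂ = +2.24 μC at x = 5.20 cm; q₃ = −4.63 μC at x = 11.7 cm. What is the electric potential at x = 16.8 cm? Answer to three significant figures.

The total potential is the scalar sum of each charge's contribution, V = Σ kqᵢ/rᵢ.
Distances from the field point to each charge: r₁ = 0.709 m, r₂ = 0.116 m, r₃ = 0.0510 m.
V = k[(7.24×10⁻⁶)/(0.709) + (2.24×10⁻⁶)/(0.116) + (-4.63×10⁻⁶)/(0.0510)] = -5.51×10⁵ V.

-5.51×10⁵ V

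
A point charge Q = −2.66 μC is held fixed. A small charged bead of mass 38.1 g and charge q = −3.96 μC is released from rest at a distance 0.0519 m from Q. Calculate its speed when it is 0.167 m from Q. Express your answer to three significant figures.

8.12 m/s

Only the electrostatic force acts, so mechanical energy is conserved: ½mv² = U₁ − U₂ = kQq(1/r₁ − 1/r₂).
U₁ − U₂ = (8.99×10⁹ N·m²/C²)(-2.66×10⁻⁶ C)(-3.96×10⁻⁶ C)(1/0.0519 − 1/0.167) = 1.26 J.
v = √(2·1.26/0.0381) = 8.12 m/s.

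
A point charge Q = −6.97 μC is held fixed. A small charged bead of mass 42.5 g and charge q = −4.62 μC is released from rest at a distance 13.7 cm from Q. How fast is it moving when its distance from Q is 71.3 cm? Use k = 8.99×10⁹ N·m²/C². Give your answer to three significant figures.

Only the electrostatic force acts, so mechanical energy is conserved: ½mv² = U₁ − U₂ = kQq(1/r₁ − 1/r₂).
U₁ − U₂ = (8.99×10⁹ N·m²/C²)(-6.97×10⁻⁶ C)(-4.62×10⁻⁶ C)(1/0.137 − 1/0.713) = 1.71 J.
v = √(2·1.71/0.0425) = 8.96 m/s.

8.96 m/s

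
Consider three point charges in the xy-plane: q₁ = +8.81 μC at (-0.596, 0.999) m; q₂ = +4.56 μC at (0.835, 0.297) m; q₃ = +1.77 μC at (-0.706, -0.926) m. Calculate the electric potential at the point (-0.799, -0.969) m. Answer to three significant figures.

2.15×10⁵ V

The total potential is the scalar sum of each charge's contribution, V = Σ kqᵢ/rᵢ.
Distances from the field point to each charge: r₁ = 1.98 m, r₂ = 2.07 m, r₃ = 0.102 m.
V = k[(8.81×10⁻⁶)/(1.98) + (4.56×10⁻⁶)/(2.07) + (1.77×10⁻⁶)/(0.102)] = 2.15×10⁵ V.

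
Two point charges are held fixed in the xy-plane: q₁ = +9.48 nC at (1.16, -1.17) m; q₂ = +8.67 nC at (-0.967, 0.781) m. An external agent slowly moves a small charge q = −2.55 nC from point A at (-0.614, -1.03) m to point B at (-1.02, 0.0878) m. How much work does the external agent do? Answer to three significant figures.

For quasistatic motion the external work equals the change in potential energy: W_ext = qΔV = q(V_B − V_A).
At A: distances to the source charges are 1.78 m, 1.85 m; V_A = Σ kqᵢ/rᵢ = 90.1 V.
At B: distances to the source charges are 2.52 m, 0.695 m; V_B = Σ kqᵢ/rᵢ = 146 V.
ΔV = V_B − V_A = 55.8 V.
W_ext = qΔV = (-2.55×10⁻⁹ C)(55.8 V) = -1.42×10⁻⁷ J.

-1.42×10⁻⁷ J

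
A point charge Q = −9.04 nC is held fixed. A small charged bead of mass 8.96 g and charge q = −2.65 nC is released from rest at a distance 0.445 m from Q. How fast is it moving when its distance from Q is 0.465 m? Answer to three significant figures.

2.16×10⁻³ m/s

Only the electrostatic force acts, so mechanical energy is conserved: ½mv² = U₁ − U₂ = kQq(1/r₁ − 1/r₂).
U₁ − U₂ = (8.99×10⁹ N·m²/C²)(-9.04×10⁻⁹ C)(-2.65×10⁻⁹ C)(1/0.445 − 1/0.465) = 2.08×10⁻⁸ J.
v = √(2·2.08×10⁻⁸/8.96×10⁻³) = 2.16×10⁻³ m/s.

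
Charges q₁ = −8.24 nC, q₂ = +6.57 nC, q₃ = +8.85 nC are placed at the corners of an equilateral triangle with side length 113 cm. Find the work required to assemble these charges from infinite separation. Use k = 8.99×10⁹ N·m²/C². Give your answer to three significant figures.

The assembly work is the sum of pairwise potential energies, U = Σ_{i<j} kqᵢqⱼ/rᵢⱼ.
All three pair separations equal the side length, 1.13 m.
U = (-4.31×10⁻⁷) + (-5.80×10⁻⁷) + (4.63×10⁻⁷) = -5.48×10⁻⁷ J.

-5.48×10⁻⁷ J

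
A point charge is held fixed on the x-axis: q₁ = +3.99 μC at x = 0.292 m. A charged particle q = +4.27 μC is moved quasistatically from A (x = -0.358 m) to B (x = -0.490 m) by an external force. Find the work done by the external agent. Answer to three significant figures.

-0.0398 J

For quasistatic motion the external work equals the change in potential energy: W_ext = qΔV = q(V_B − V_A).
At A: distance to the source charge is 0.650 m; V_A = kq₁/r = 5.52×10⁴ V.
At B: distance to the source charge is 0.782 m; V_B = kq₁/r = 4.59×10⁴ V.
ΔV = V_B − V_A = -9320 V.
W_ext = qΔV = (4.27×10⁻⁶ C)(-9320 V) = -0.0398 J.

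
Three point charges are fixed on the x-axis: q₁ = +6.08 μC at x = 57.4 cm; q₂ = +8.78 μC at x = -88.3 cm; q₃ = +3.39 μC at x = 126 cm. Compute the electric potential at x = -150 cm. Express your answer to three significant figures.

1.65×10⁵ V

Electric potential is a scalar, so the contributions from each charge add algebraically: V = Σ kqᵢ/rᵢ.
Distances from the field point to each charge: r₁ = 2.07 m, r₂ = 0.617 m, r₃ = 2.76 m.
V = k[(6.08×10⁻⁶)/(2.07) + (8.78×10⁻⁶)/(0.617) + (3.39×10⁻⁶)/(2.76)] = 1.65×10⁵ V.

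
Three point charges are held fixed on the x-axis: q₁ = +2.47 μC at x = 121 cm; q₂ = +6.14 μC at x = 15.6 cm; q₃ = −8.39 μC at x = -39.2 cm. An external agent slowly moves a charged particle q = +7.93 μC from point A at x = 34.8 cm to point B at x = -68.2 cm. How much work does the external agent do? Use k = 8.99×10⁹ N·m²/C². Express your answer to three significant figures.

For quasistatic motion the external work equals the change in potential energy: W_ext = qΔV = q(V_B − V_A).
At A: distances to the source charges are 0.862 m, 0.192 m, 0.740 m; V_A = Σ kqᵢ/rᵢ = 2.11×10⁵ V.
At B: distances to the source charges are 1.89 m, 0.838 m, 0.290 m; V_B = Σ kqᵢ/rᵢ = -1.82×10⁵ V.
ΔV = V_B − V_A = -3.94×10⁵ V.
W_ext = qΔV = (7.93×10⁻⁶ C)(-3.94×10⁵ V) = -3.12 J.

-3.12 J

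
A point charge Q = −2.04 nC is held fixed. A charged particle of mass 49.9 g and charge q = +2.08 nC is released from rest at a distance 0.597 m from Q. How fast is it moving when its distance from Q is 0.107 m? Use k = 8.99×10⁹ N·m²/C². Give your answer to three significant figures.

3.42×10⁻³ m/s

Only the electrostatic force acts, so mechanical energy is conserved: ½mv² = U₁ − U₂ = kQq(1/r₁ − 1/r₂).
U₁ − U₂ = (8.99×10⁹ N·m²/C²)(-2.04×10⁻⁹ C)(2.08×10⁻⁹ C)(1/0.597 − 1/0.107) = 2.93×10⁻⁷ J.
v = √(2·2.93×10⁻⁷/0.0499) = 3.42×10⁻³ m/s.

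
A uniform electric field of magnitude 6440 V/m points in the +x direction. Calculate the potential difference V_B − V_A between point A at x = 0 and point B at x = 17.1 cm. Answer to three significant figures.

-1100 V

In a uniform field, potential decreases in the direction of E: V_B − V_A = −E·Δx.
V_B − V_A = −(6440 V/m)(0.171 m) = -1100 V.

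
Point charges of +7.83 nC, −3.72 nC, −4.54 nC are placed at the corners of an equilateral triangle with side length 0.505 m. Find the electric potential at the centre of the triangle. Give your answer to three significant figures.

Electric potential is a scalar, so the contributions from each charge add algebraically: V = Σ kqᵢ/rᵢ.
The distance from each vertex to the centroid is a/√3 = 0.292 m.
V = k[(7.83×10⁻⁹)/(0.292) + (-3.72×10⁻⁹)/(0.292) + (-4.54×10⁻⁹)/(0.292)] = -13.3 V.

-13.3 V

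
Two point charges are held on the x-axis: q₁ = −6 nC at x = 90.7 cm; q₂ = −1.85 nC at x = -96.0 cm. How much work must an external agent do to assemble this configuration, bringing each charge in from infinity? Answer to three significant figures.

5.34×10⁻⁸ J

The work to assemble the configuration equals its total potential energy, U = Σ kqᵢqⱼ/rᵢⱼ over all pairs.
Pair separations: r₁₂ = 1.87 m.
U = (5.34×10⁻⁸) = 5.34×10⁻⁸ J.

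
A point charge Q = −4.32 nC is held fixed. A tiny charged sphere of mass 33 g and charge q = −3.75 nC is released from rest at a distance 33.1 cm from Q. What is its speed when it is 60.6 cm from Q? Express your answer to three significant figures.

3.48×10⁻³ m/s

Only the electrostatic force acts, so mechanical energy is conserved: ½mv² = U₁ − U₂ = kQq(1/r₁ − 1/r₂).
U₁ − U₂ = (8.99×10⁹ N·m²/C²)(-4.32×10⁻⁹ C)(-3.75×10⁻⁹ C)(1/0.331 − 1/0.606) = 2.00×10⁻⁷ J.
v = √(2·2.00×10⁻⁷/0.0330) = 3.48×10⁻³ m/s.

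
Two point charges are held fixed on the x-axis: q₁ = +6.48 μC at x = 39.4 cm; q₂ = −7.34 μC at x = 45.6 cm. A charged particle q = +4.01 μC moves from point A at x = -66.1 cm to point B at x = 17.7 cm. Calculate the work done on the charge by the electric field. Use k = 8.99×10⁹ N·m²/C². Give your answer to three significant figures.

-0.144 J

The work done by the electric force is W_field = −ΔU = −q(V_B − V_A) = q(V_A − V_B).
At A: distances to the source charges are 1.05 m, 1.12 m; V_A = Σ kqᵢ/rᵢ = -3860 V.
At B: distances to the source charges are 0.217 m, 0.279 m; V_B = Σ kqᵢ/rᵢ = 3.19×10⁴ V.
ΔV = V_B − V_A = 3.58×10⁴ V.
W_field = −qΔV = −(4.01×10⁻⁶ C)(3.58×10⁴ V) = -0.144 J.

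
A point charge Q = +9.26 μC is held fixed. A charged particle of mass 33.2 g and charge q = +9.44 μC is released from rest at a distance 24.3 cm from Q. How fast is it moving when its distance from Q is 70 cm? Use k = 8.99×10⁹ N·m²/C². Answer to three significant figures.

Only the electrostatic force acts, so mechanical energy is conserved: ½mv² = U₁ − U₂ = kQq(1/r₁ − 1/r₂).
U₁ − U₂ = (8.99×10⁹ N·m²/C²)(9.26×10⁻⁶ C)(9.44×10⁻⁶ C)(1/0.243 − 1/0.700) = 2.11 J.
v = √(2·2.11/0.0332) = 11.3 m/s.

11.3 m/s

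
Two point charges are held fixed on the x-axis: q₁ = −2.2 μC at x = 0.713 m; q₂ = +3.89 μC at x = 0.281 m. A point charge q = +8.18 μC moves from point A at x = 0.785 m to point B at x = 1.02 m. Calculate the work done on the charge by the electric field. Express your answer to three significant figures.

The work done by the electric force is W_field = −ΔU = −q(V_B − V_A) = q(V_A − V_B).
At A: distances to the source charges are 0.0720 m, 0.504 m; V_A = Σ kqᵢ/rᵢ = -2.05×10⁵ V.
At B: distances to the source charges are 0.307 m, 0.739 m; V_B = Σ kqᵢ/rᵢ = -1.71×10⁴ V.
ΔV = V_B − V_A = 1.88×10⁵ V.
W_field = −qΔV = −(8.18×10⁻⁶ C)(1.88×10⁵ V) = -1.54 J.

-1.54 J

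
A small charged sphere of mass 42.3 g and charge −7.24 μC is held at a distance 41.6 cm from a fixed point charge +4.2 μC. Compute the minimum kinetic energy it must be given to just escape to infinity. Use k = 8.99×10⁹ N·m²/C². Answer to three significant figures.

0.657 J

To just escape, total mechanical energy must reach zero at infinity: ½mv²_min + U = 0, so ½mv²_min = −U = |kQq|/r.
|U| = |kQq|/r = (8.99×10⁹ N·m²/C²)(4.20×10⁻⁶)(7.24×10⁻⁶)/(0.416) = 0.657 J.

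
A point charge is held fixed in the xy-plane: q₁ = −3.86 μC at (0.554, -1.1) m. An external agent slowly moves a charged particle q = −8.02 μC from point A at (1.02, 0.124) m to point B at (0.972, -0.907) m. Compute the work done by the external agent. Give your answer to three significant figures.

0.392 J

For quasistatic motion the external work equals the change in potential energy: W_ext = qΔV = q(V_B − V_A).
At A: distance to the source charge is 1.31 m; V_A = kq₁/r = -2.65×10⁴ V.
At B: distance to the source charge is 0.460 m; V_B = kq₁/r = -7.54×10⁴ V.
ΔV = V_B − V_A = -4.89×10⁴ V.
W_ext = qΔV = (-8.02×10⁻⁶ C)(-4.89×10⁴ V) = 0.392 J.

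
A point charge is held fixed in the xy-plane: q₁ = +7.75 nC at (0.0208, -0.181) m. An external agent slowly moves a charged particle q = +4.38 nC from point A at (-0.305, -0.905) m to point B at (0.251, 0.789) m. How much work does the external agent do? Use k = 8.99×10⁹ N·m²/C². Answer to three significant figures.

-7.83×10⁻⁸ J

For quasistatic motion the external work equals the change in potential energy: W_ext = qΔV = q(V_B − V_A).
At A: distance to the source charge is 0.794 m; V_A = kq₁/r = 87.8 V.
At B: distance to the source charge is 0.997 m; V_B = kq₁/r = 69.9 V.
ΔV = V_B − V_A = -17.9 V.
W_ext = qΔV = (4.38×10⁻⁹ C)(-17.9 V) = -7.83×10⁻⁸ J.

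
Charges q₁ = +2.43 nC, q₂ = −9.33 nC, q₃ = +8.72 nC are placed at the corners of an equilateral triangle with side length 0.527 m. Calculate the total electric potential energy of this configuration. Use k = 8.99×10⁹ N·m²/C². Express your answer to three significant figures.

The work to assemble the configuration equals its total potential energy, U = Σ kqᵢqⱼ/rᵢⱼ over all pairs.
All three pair separations equal the side length, 0.527 m.
U = (-3.87×10⁻⁷) + (3.61×10⁻⁷) + (-1.39×10⁻⁶) = -1.41×10⁻⁶ J.

-1.41×10⁻⁶ J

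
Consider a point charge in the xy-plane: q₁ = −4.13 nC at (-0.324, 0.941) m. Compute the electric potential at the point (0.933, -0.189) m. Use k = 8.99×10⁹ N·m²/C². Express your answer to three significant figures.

The total potential is the scalar sum of each charge's contribution, V = Σ kqᵢ/rᵢ.
Distances from the field point to each charge: r₁ = 1.69 m.
V = k[(-4.13×10⁻⁹)/(1.69)] = -22.0 V.

-22.0 V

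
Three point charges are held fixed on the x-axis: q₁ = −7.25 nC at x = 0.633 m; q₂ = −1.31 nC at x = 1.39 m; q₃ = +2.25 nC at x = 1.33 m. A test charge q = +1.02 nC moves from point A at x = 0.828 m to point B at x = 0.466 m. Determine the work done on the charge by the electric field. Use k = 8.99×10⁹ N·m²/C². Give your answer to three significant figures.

6.60×10⁻⁸ J

The work done by the electric force is W_field = −ΔU = −q(V_B − V_A) = q(V_A − V_B).
At A: distances to the source charges are 0.195 m, 0.562 m, 0.502 m; V_A = Σ kqᵢ/rᵢ = -315 V.
At B: distances to the source charges are 0.167 m, 0.924 m, 0.864 m; V_B = Σ kqᵢ/rᵢ = -380 V.
ΔV = V_B − V_A = -64.7 V.
W_field = −qΔV = −(1.02×10⁻⁹ C)(-64.7 V) = 6.60×10⁻⁸ J.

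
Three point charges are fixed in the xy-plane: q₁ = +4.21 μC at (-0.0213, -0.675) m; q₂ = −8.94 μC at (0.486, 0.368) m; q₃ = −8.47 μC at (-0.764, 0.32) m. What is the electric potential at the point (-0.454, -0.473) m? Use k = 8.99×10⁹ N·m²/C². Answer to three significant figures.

-7.39×10⁴ V

Electric potential is a scalar, so the contributions from each charge add algebraically: V = Σ kqᵢ/rᵢ.
Distances from the field point to each charge: r₁ = 0.478 m, r₂ = 1.26 m, r₃ = 0.851 m.
V = k[(4.21×10⁻⁶)/(0.478) + (-8.94×10⁻⁶)/(1.26) + (-8.47×10⁻⁶)/(0.851)] = -7.39×10⁴ V.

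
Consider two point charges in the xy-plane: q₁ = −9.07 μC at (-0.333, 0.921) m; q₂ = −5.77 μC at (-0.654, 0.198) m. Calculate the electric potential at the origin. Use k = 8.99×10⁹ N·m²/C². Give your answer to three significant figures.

-1.59×10⁵ V

The total potential is the scalar sum of each charge's contribution, V = Σ kqᵢ/rᵢ.
Distances from the field point to each charge: r₁ = 0.979 m, r₂ = 0.683 m.
V = k[(-9.07×10⁻⁶)/(0.979) + (-5.77×10⁻⁶)/(0.683)] = -1.59×10⁵ V.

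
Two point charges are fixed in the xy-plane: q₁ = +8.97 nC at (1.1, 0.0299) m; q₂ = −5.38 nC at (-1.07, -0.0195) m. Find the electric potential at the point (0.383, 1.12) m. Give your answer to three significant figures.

35.6 V

Electric potential is a scalar, so the contributions from each charge add algebraically: V = Σ kqᵢ/rᵢ.
Distances from the field point to each charge: r₁ = 1.30 m, r₂ = 1.85 m.
V = k[(8.97×10⁻⁹)/(1.30) + (-5.38×10⁻⁹)/(1.85)] = 35.6 V.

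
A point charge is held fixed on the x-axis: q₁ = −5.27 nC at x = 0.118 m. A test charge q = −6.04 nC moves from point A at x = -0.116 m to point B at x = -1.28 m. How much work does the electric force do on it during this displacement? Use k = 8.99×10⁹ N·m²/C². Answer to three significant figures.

The work done by the electric force is W_field = −ΔU = −q(V_B − V_A) = q(V_A − V_B).
At A: distance to the source charge is 0.234 m; V_A = kq₁/r = -202 V.
At B: distance to the source charge is 1.40 m; V_B = kq₁/r = -33.9 V.
ΔV = V_B − V_A = 169 V.
W_field = −qΔV = −(-6.04×10⁻⁹ C)(169 V) = 1.02×10⁻⁶ J.

1.02×10⁻⁶ J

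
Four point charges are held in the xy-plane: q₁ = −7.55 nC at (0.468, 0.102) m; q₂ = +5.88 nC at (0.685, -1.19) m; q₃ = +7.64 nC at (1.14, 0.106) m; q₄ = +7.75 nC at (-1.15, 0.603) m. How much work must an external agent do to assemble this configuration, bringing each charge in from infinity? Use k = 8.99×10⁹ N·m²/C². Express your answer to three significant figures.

-7.06×10⁻⁷ J

The work to assemble the configuration equals its total potential energy, U = Σ kqᵢqⱼ/rᵢⱼ over all pairs.
Pair separations: r₁₂ = 1.31 m, r₁₃ = 0.672 m, r₁₄ = 1.69 m, r₂₃ = 1.37 m, r₂₄ = 2.57 m, r₃₄ = 2.34 m.
Summing all 6 pair terms gives U = -7.06×10⁻⁷ J.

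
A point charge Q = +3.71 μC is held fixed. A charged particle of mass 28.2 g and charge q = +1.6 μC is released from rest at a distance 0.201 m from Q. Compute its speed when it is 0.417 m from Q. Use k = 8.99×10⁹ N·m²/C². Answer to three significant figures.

3.12 m/s

Only the electrostatic force acts, so mechanical energy is conserved: ½mv² = U₁ − U₂ = kQq(1/r₁ − 1/r₂).
U₁ − U₂ = (8.99×10⁹ N·m²/C²)(3.71×10⁻⁶ C)(1.60×10⁻⁶ C)(1/0.201 − 1/0.417) = 0.138 J.
v = √(2·0.138/0.0282) = 3.12 m/s.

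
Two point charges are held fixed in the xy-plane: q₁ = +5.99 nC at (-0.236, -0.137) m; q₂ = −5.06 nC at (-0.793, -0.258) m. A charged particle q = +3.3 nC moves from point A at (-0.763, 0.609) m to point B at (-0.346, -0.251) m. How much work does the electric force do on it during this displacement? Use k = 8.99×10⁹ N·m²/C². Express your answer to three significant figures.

The work done by the electric force is W_field = −ΔU = −q(V_B − V_A) = q(V_A − V_B).
At A: distances to the source charges are 0.913 m, 0.868 m; V_A = Σ kqᵢ/rᵢ = 6.52 V.
At B: distances to the source charges are 0.158 m, 0.447 m; V_B = Σ kqᵢ/rᵢ = 238 V.
ΔV = V_B − V_A = 232 V.
W_field = −qΔV = −(3.30×10⁻⁹ C)(232 V) = -7.64×10⁻⁷ J.

-7.64×10⁻⁷ J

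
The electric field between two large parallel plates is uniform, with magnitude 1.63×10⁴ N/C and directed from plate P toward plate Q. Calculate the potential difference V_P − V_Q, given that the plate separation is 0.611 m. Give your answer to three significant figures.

In a uniform field, potential decreases in the direction of E: ΔV = −E·d for a displacement d parallel to E.
Going from Q to P is a displacement of 0.611 m opposite to the field, so V_P − V_Q = +Ed = 9960 V.

9960 V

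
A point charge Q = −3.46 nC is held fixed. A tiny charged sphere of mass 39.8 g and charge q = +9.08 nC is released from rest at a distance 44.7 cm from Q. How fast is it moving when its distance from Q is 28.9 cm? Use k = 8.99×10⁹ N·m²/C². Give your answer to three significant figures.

4.17×10⁻³ m/s

Only the electrostatic force acts, so mechanical energy is conserved: ½mv² = U₁ − U₂ = kQq(1/r₁ − 1/r₂).
U₁ − U₂ = (8.99×10⁹ N·m²/C²)(-3.46×10⁻⁹ C)(9.08×10⁻⁹ C)(1/0.447 − 1/0.289) = 3.45×10⁻⁷ J.
v = √(2·3.45×10⁻⁷/0.0398) = 4.17×10⁻³ m/s.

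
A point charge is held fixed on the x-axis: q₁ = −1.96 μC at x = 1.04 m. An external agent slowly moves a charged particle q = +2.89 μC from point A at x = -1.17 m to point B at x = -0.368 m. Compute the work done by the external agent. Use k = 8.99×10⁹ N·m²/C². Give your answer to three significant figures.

For quasistatic motion the external work equals the change in potential energy: W_ext = qΔV = q(V_B − V_A).
At A: distance to the source charge is 2.21 m; V_A = kq₁/r = -7970 V.
At B: distance to the source charge is 1.41 m; V_B = kq₁/r = -1.25×10⁴ V.
ΔV = V_B − V_A = -4540 V.
W_ext = qΔV = (2.89×10⁻⁶ C)(-4540 V) = -0.0131 J.

-0.0131 J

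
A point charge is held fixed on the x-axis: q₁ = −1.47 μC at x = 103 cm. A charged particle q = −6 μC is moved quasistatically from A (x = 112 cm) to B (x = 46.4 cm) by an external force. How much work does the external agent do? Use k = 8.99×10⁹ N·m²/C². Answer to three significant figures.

For quasistatic motion the external work equals the change in potential energy: W_ext = qΔV = q(V_B − V_A).
At A: distance to the source charge is 0.0900 m; V_A = kq₁/r = -1.47×10⁵ V.
At B: distance to the source charge is 0.566 m; V_B = kq₁/r = -2.33×10⁴ V.
ΔV = V_B − V_A = 1.23×10⁵ V.
W_ext = qΔV = (-6.00×10⁻⁶ C)(1.23×10⁵ V) = -0.741 J.

-0.741 J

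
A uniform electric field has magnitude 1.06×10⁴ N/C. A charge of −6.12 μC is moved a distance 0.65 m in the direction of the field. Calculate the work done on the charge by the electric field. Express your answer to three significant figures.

The potential change for a displacement 0.65 m in the direction of the field is ΔV = −Ed = -6890 V.
W_field = −qΔV = -0.0422 J.

-0.0422 J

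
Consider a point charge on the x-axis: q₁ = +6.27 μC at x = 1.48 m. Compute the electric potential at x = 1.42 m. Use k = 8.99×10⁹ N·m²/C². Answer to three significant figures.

Electric potential is a scalar, so the contributions from each charge add algebraically: V = Σ kqᵢ/rᵢ.
V = k[(6.27×10⁻⁶)/(0.0600)] = 9.39×10⁵ V.

9.39×10⁵ V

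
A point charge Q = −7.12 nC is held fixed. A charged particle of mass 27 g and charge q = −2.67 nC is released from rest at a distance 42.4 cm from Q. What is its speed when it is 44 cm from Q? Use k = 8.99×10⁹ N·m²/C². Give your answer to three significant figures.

Only the electrostatic force acts, so mechanical energy is conserved: ½mv² = U₁ − U₂ = kQq(1/r₁ − 1/r₂).
U₁ − U₂ = (8.99×10⁹ N·m²/C²)(-7.12×10⁻⁹ C)(-2.67×10⁻⁹ C)(1/0.424 − 1/0.440) = 1.47×10⁻⁸ J.
v = √(2·1.47×10⁻⁸/0.0270) = 1.04×10⁻³ m/s.

1.04×10⁻³ m/s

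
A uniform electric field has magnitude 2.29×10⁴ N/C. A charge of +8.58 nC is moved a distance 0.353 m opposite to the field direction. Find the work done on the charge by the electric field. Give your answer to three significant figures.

The potential change for a displacement 0.353 m opposite to the field direction is ΔV = +Ed = 8080 V.
W_field = −qΔV = -6.94×10⁻⁵ J.

-6.94×10⁻⁵ J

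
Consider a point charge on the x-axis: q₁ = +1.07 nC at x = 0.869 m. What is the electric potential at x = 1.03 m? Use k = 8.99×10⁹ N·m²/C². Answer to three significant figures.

59.7 V

The total potential is the scalar sum of each charge's contribution, V = Σ kqᵢ/rᵢ.
V = k[(1.07×10⁻⁹)/(0.161)] = 59.7 V.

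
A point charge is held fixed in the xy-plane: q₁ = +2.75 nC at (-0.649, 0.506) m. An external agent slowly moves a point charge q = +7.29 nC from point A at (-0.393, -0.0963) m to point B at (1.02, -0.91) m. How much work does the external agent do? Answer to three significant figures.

For quasistatic motion the external work equals the change in potential energy: W_ext = qΔV = q(V_B − V_A).
At A: distance to the source charge is 0.654 m; V_A = kq₁/r = 37.8 V.
At B: distance to the source charge is 2.19 m; V_B = kq₁/r = 11.3 V.
ΔV = V_B − V_A = -26.5 V.
W_ext = qΔV = (7.29×10⁻⁹ C)(-26.5 V) = -1.93×10⁻⁷ J.

-1.93×10⁻⁷ J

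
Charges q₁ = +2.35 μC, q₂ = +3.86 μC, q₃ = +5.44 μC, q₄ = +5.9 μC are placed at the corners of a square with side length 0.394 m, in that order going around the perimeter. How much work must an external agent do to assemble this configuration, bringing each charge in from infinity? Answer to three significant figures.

The work to assemble the configuration equals its total potential energy, U = Σ kqᵢqⱼ/rᵢⱼ over all pairs.
The four side pairs have separation 0.394 m and the two diagonal pairs 0.557 m.
Summing all 6 pair terms gives U = 2.31 J.

2.31 J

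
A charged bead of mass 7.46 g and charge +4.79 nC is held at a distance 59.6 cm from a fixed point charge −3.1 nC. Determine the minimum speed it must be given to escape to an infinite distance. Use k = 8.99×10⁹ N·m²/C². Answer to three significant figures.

7.75×10⁻³ m/s

To just escape, total mechanical energy must reach zero at infinity: ½mv²_min + U = 0, so ½mv²_min = −U = |kQq|/r.
|U| = |kQq|/r = (8.99×10⁹ N·m²/C²)(3.10×10⁻⁹)(4.79×10⁻⁹)/(0.596) = 2.24×10⁻⁷ J.
v_min = √(2|U|/m) = √(2·2.24×10⁻⁷/7.46×10⁻³) = 7.75×10⁻³ m/s.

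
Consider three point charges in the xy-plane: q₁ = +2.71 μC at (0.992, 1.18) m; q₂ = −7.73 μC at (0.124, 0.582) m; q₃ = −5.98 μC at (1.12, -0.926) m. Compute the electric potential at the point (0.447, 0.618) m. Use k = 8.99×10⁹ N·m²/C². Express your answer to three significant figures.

-2.15×10⁵ V

The total potential is the scalar sum of each charge's contribution, V = Σ kqᵢ/rᵢ.
Distances from the field point to each charge: r₁ = 0.783 m, r₂ = 0.325 m, r₃ = 1.68 m.
V = k[(2.71×10⁻⁶)/(0.783) + (-7.73×10⁻⁶)/(0.325) + (-5.98×10⁻⁶)/(1.68)] = -2.15×10⁵ V.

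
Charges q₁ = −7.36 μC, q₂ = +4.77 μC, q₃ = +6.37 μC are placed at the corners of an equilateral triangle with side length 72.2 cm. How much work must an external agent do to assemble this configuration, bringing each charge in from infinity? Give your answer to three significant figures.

The work to assemble the configuration equals its total potential energy, U = Σ kqᵢqⱼ/rᵢⱼ over all pairs.
All three pair separations equal the side length, 0.722 m.
U = (-0.437) + (-0.584) + (0.378) = -0.643 J.

-0.643 J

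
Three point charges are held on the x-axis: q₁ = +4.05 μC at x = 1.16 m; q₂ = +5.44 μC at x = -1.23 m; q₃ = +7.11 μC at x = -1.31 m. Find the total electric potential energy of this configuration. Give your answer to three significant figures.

The assembly work is the sum of pairwise potential energies, U = Σ_{i<j} kqᵢqⱼ/rᵢⱼ.
Pair separations: r₁₂ = 2.39 m, r₁₃ = 2.47 m, r₂₃ = 0.0800 m.
U = (0.0829) + (0.105) + (4.35) = 4.53 J.

4.53 J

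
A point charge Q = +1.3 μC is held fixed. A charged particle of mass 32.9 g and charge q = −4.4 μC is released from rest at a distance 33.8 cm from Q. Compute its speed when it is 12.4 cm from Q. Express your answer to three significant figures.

4.00 m/s

Only the electrostatic force acts, so mechanical energy is conserved: ½mv² = U₁ − U₂ = kQq(1/r₁ − 1/r₂).
U₁ − U₂ = (8.99×10⁹ N·m²/C²)(1.30×10⁻⁶ C)(-4.40×10⁻⁶ C)(1/0.338 − 1/0.124) = 0.263 J.
v = √(2·0.263/0.0329) = 4.00 m/s.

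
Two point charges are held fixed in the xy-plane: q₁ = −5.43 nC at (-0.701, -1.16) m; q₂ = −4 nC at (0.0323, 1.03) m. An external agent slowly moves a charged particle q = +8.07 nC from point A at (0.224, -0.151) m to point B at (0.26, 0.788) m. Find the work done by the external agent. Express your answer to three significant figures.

-5.24×10⁻⁷ J

For quasistatic motion the external work equals the change in potential energy: W_ext = qΔV = q(V_B − V_A).
At A: distances to the source charges are 1.37 m, 1.20 m; V_A = Σ kqᵢ/rᵢ = -65.7 V.
At B: distances to the source charges are 2.17 m, 0.332 m; V_B = Σ kqᵢ/rᵢ = -131 V.
ΔV = V_B − V_A = -65.0 V.
W_ext = qΔV = (8.07×10⁻⁹ C)(-65.0 V) = -5.24×10⁻⁷ J.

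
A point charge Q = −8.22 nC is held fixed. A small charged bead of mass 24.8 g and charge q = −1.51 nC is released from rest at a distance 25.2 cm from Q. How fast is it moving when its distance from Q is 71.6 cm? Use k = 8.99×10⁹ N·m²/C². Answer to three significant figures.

4.81×10⁻³ m/s

Only the electrostatic force acts, so mechanical energy is conserved: ½mv² = U₁ − U₂ = kQq(1/r₁ − 1/r₂).
U₁ − U₂ = (8.99×10⁹ N·m²/C²)(-8.22×10⁻⁹ C)(-1.51×10⁻⁹ C)(1/0.252 − 1/0.716) = 2.87×10⁻⁷ J.
v = √(2·2.87×10⁻⁷/0.0248) = 4.81×10⁻³ m/s.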